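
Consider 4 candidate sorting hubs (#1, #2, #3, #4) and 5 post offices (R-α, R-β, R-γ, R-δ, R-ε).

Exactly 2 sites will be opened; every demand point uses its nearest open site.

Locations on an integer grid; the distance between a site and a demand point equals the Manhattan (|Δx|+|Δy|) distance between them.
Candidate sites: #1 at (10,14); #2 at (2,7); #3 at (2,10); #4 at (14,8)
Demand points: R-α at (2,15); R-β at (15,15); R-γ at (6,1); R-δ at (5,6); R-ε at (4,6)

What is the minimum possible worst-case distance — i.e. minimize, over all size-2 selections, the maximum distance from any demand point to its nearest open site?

10

Open {#1, #2}.
  Farthest demand point is R-γ at distance 10 (to #2); all others are ≤ 10.
With {#2, #4} the worst case is 10.
With {#1, #3} the worst case is 13.
No size-2 selection achieves below 10.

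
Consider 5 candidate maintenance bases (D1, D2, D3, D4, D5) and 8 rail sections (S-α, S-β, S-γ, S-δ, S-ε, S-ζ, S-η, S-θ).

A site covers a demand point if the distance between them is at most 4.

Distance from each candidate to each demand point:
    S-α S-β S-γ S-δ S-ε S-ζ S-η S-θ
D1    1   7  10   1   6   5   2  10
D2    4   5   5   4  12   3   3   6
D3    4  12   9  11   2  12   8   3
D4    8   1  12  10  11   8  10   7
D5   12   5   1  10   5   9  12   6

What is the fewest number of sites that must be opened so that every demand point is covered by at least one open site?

4

Coverage sets (demand points within 4 of each site):
  D1: {S-α, S-δ, S-η}
  D2: {S-α, S-δ, S-ζ, S-η}
  D3: {S-α, S-ε, S-θ}
  D4: {S-β}
  D5: {S-γ}
No 3 sites suffice: every size-3 union leaves at least one demand point uncovered.
But {D2, D3, D4, D5} covers everything, so the minimum is 4.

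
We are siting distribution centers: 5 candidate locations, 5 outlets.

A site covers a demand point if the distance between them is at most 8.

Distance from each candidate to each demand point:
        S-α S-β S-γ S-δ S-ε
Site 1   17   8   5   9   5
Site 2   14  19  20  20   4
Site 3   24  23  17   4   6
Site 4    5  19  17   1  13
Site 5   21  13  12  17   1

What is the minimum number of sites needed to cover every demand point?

2

Coverage sets (demand points within 8 of each site):
  Site 1: {S-β, S-γ, S-ε}
  Site 2: {S-ε}
  Site 3: {S-δ, S-ε}
  Site 4: {S-α, S-δ}
  Site 5: {S-ε}
No single site covers all 5 demand points.
But {Site 1, Site 4} covers everything, so the minimum is 2.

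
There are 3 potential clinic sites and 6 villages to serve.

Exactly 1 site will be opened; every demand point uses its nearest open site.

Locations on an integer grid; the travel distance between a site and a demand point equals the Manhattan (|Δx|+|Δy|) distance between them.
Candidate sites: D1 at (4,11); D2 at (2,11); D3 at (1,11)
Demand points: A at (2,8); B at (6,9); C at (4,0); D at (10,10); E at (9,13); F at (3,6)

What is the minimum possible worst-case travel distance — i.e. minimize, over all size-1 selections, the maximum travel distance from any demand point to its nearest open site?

Open {D1}.
  Farthest demand point is C at travel distance 11 (to D1); all others are ≤ 11.
With {D2} the worst case is 13.
With {D3} the worst case is 14.
No size-1 selection achieves below 11.

11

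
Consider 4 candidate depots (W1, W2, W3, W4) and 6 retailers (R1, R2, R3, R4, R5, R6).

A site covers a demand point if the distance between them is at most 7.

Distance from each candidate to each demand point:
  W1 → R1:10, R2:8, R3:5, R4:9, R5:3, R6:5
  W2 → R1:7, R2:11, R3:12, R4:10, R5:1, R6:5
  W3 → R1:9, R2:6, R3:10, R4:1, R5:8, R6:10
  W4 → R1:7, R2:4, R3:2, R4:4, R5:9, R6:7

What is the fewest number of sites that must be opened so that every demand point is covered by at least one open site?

2

Coverage sets (demand points within 7 of each site):
  W1: {R3, R5, R6}
  W2: {R1, R5, R6}
  W3: {R2, R4}
  W4: {R1, R2, R3, R4, R6}
No single site covers all 6 demand points.
But {W1, W4} covers everything, so the minimum is 2.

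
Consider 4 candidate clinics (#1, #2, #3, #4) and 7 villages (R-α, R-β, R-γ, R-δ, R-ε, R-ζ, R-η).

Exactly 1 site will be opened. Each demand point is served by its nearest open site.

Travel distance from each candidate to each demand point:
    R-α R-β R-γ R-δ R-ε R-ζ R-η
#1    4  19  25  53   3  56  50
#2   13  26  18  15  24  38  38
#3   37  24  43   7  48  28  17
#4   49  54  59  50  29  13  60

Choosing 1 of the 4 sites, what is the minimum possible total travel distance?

172

Open {#2}.
  R-α→#2 13, R-β→#2 26, R-γ→#2 18, R-δ→#2 15, R-ε→#2 24, R-ζ→#2 38, R-η→#2 38  ⇒ total 172.
Compare {#3}: total 204.
Compare {#1}: total 210.
No size-1 selection does better; minimum is 172.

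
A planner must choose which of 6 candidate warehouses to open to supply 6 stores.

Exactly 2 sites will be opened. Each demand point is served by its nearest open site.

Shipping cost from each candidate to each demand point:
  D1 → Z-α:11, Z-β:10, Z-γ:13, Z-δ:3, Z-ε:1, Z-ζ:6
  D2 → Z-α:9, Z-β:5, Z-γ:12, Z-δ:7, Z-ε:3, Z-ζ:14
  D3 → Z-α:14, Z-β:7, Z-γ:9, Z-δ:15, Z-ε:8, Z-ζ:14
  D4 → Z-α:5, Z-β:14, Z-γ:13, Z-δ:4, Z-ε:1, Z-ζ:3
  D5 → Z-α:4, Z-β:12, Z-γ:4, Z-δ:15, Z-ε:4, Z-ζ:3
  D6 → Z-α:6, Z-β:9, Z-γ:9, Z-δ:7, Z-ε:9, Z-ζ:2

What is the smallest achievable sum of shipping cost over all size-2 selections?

25

Open {D1, D5}.
  Z-α→D5 4, Z-β→D1 10, Z-γ→D5 4, Z-δ→D1 3, Z-ε→D1 1, Z-ζ→D5 3  ⇒ total 25.
Compare {D2, D5}: total 26.
Compare {D4, D5}: total 28.
No size-2 selection does better; minimum is 25.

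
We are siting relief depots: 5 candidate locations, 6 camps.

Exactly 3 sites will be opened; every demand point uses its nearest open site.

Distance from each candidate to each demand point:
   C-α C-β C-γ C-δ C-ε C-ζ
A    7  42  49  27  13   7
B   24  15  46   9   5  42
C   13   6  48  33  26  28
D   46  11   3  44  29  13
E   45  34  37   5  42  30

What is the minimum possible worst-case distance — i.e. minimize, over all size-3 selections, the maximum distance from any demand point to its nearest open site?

11

Open {A, B, D}.
  Farthest demand point is C-β at distance 11 (to D); all others are ≤ 11.
With {A, D, E} the worst case is 13.
With {B, C, D} the worst case is 13.
No size-3 selection achieves below 11.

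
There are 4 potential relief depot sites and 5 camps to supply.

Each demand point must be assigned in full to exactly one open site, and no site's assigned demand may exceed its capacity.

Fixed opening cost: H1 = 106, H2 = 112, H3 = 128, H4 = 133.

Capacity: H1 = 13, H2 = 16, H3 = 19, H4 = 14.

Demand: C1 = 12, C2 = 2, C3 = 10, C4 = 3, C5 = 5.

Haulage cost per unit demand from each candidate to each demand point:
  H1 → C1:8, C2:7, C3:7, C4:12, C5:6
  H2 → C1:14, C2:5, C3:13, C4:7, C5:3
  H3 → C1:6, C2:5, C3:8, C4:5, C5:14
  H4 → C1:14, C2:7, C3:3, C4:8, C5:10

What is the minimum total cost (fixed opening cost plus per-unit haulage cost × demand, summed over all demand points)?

467

Open {H3, H4}; cheapest assignment that respects the capacities:
  H3 (cap 19, load 19): C1, C2, C5 — cost 12×6 + 2×5 + 5×14 = 152
  H4 (cap 14, load 13): C3, C4 — cost 10×3 + 3×8 = 54
  Shipping 206, fixed 261 → total 467.
  Any other capacity-feasible assignment to {H3, H4} ships for at least 206.
Compare {H2, H3}: its best feasible assignment gives total 482.
Compare {H1, H3}: its best feasible assignment gives total 492.
Every other set of open sites that can feasibly serve all demand totals ≥ 482 even under its best assignment. Minimum: 467.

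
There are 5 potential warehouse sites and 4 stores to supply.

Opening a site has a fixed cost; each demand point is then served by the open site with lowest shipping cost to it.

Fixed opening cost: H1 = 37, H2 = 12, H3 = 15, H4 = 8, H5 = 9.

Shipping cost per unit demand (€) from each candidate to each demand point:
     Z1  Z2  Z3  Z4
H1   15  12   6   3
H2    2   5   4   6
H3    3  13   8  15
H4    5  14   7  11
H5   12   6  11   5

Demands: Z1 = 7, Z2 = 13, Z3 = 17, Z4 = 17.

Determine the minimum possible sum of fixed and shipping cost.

247

Open {H1, H2}: assign each demand point to its cheapest open site.
  Z1→H2 7×2=14, Z2→H2 13×5=65, Z3→H2 17×4=68, Z4→H1 17×3=51
  shipping cost 198, fixed 49 → total 247.
Compare {H2, H5}: shipping cost 232 + fixed 21 = 253.
Compare {H1, H2, H4}: shipping cost 198 + fixed 57 = 255.
Compare {H1, H2, H5}: shipping cost 198 + fixed 58 = 256.
All other subsets cost ≥ 253. Minimum total cost: 247.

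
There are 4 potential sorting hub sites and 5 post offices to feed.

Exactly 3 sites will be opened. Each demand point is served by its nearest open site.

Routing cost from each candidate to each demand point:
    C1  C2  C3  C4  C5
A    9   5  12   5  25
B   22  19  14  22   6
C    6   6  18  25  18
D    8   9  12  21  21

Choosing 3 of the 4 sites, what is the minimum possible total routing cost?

34

Open {A, B, C}.
  C1→C 6, C2→A 5, C3→A 12, C4→A 5, C5→B 6  ⇒ total 34.
Compare {A, B, D}: total 36.
Compare {A, C, D}: total 46.
No size-3 selection does better; minimum is 34.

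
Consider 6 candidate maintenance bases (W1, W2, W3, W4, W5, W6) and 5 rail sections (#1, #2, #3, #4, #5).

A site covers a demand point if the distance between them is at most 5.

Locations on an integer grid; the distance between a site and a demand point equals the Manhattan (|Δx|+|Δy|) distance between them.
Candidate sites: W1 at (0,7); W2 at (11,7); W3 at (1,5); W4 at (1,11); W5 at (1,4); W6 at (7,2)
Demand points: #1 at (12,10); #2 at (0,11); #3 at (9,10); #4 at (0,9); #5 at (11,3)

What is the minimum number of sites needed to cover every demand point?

Coverage sets (demand points within 5 of each site):
  W1: {#2, #4}
  W2: {#1, #3, #5}
  W3: {#4}
  W4: {#2, #4}
  W5: {}
  W6: {#5}
No single site covers all 5 demand points.
But {W1, W2} covers everything, so the minimum is 2.

2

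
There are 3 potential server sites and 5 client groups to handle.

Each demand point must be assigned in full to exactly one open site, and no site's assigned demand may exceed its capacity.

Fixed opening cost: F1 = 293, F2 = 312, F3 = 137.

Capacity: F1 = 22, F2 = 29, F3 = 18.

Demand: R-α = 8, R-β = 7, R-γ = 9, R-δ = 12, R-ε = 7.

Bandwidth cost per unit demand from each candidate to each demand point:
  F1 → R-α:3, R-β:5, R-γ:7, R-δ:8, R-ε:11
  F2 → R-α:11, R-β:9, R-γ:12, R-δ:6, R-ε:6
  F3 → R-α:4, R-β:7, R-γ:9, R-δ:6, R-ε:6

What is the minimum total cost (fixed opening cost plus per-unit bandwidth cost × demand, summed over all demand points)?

739

Open {F2, F3}; cheapest assignment that respects the capacities:
  F2 (cap 29, load 26): R-β, R-δ, R-ε — cost 7×9 + 12×6 + 7×6 = 177
  F3 (cap 18, load 17): R-α, R-γ — cost 8×4 + 9×9 = 113
  Shipping 290, fixed 449 → total 739.
  Any other capacity-feasible assignment to {F2, F3} ships for at least 290.
Compare {F1, F2}: its best feasible assignment gives total 869.
Compare {F1, F2, F3}: its best feasible assignment gives total 986.
Every other set of open sites that can feasibly serve all demand totals ≥ 869 even under its best assignment. Minimum: 739.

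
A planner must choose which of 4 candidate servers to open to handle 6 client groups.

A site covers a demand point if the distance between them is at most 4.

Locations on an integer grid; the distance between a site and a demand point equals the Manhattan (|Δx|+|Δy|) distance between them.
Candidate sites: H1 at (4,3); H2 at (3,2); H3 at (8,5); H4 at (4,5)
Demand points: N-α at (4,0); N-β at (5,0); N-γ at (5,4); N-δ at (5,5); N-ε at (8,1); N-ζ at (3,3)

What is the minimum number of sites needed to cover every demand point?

2

Coverage sets (demand points within 4 of each site):
  H1: {N-α, N-β, N-γ, N-δ, N-ζ}
  H2: {N-α, N-β, N-γ, N-ζ}
  H3: {N-γ, N-δ, N-ε}
  H4: {N-γ, N-δ, N-ζ}
No single site covers all 6 demand points.
But {H1, H3} covers everything, so the minimum is 2.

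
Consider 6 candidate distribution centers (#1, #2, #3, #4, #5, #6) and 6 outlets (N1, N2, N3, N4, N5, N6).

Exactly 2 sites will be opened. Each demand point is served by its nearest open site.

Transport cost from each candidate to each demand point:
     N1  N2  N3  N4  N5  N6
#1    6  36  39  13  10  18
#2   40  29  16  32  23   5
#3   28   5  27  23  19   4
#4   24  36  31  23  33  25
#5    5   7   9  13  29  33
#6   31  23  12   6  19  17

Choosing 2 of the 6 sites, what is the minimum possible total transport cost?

Open {#3, #5}.
  N1→#5 5, N2→#3 5, N3→#5 9, N4→#5 13, N5→#3 19, N6→#3 4  ⇒ total 55.
Compare {#1, #5}: total 62.
Compare {#2, #5}: total 62.
No size-2 selection does better; minimum is 55.

55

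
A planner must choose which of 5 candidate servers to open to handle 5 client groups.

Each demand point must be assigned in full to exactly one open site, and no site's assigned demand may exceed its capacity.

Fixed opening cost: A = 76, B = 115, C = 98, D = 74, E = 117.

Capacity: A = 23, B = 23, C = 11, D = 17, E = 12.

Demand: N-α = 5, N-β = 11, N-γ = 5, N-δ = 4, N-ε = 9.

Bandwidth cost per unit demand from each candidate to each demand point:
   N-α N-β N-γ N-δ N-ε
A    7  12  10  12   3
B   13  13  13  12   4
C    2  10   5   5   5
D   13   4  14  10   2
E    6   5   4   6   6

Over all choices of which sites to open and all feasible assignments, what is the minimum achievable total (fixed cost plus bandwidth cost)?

346

Open {A, D}; cheapest assignment that respects the capacities:
  A (cap 23, load 19): N-α, N-γ, N-ε — cost 5×7 + 5×10 + 9×3 = 112
  D (cap 17, load 15): N-β, N-δ — cost 11×4 + 4×10 = 84
  Shipping 196, fixed 150 → total 346.
  Any other capacity-feasible assignment to {A, D} ships for at least 196.
Compare {A, C, D}: its best feasible assignment gives total 394.
Compare {A, E}: its best feasible assignment gives total 408.
Every other set of open sites that can feasibly serve all demand totals ≥ 394 even under its best assignment. Minimum: 346.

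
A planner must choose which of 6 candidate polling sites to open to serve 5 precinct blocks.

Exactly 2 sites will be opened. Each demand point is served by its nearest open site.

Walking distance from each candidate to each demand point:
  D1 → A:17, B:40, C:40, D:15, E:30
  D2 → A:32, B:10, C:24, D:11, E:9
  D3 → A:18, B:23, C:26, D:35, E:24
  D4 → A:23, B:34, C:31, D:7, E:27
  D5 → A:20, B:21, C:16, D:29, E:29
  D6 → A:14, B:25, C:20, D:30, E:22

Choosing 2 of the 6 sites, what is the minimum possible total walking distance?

Open {D2, D6}.
  A→D6 14, B→D2 10, C→D6 20, D→D2 11, E→D2 9  ⇒ total 64.
Compare {D2, D5}: total 66.
Compare {D1, D2}: total 71.
No size-2 selection does better; minimum is 64.

64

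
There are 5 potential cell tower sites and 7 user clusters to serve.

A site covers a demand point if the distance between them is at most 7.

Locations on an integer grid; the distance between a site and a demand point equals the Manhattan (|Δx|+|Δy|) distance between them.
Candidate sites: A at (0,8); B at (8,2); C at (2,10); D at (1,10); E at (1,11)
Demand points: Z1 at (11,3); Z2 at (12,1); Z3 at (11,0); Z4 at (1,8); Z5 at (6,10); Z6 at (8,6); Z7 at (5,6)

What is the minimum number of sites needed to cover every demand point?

Coverage sets (demand points within 7 of each site):
  A: {Z4, Z7}
  B: {Z1, Z2, Z3, Z6, Z7}
  C: {Z4, Z5, Z7}
  D: {Z4, Z5}
  E: {Z4, Z5}
No single site covers all 7 demand points.
But {B, C} covers everything, so the minimum is 2.

2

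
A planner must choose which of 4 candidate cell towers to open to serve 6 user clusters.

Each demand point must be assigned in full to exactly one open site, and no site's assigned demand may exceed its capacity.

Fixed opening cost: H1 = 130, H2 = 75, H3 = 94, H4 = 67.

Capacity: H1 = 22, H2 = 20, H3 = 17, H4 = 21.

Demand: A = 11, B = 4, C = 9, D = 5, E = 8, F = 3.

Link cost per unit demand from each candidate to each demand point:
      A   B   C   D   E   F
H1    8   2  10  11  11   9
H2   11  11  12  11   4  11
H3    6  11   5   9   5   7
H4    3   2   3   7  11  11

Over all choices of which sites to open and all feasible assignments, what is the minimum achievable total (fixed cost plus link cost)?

Open {H2, H4}; cheapest assignment that respects the capacities:
  H2 (cap 20, load 20): B, D, E, F — cost 4×11 + 5×11 + 8×4 + 3×11 = 164
  H4 (cap 21, load 20): A, C — cost 11×3 + 9×3 = 60
  Shipping 224, fixed 142 → total 366.
  Any other capacity-feasible assignment to {H2, H4} ships for at least 224.
Compare {H2, H3, H4}: its best feasible assignment gives total 410.
Compare {H1, H4}: its best feasible assignment gives total 435.
Every other set of open sites that can feasibly serve all demand totals ≥ 410 even under its best assignment. Minimum: 366.

366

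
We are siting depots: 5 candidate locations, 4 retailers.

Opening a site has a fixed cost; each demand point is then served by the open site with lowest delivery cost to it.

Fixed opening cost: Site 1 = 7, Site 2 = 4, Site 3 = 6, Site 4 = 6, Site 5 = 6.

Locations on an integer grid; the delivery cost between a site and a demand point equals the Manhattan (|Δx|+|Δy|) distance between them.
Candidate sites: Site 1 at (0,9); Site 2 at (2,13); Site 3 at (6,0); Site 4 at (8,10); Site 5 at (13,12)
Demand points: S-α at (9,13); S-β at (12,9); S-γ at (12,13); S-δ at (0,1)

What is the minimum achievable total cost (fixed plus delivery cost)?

30

Open {Site 3, Site 5}: assign each demand point to its cheapest open site.
  S-α→Site 5 5, S-β→Site 5 4, S-γ→Site 5 2, S-δ→Site 3 7
  delivery cost 18, fixed 12 → total 30.
Compare {Site 1, Site 5}: delivery cost 19 + fixed 13 = 32.
Compare {Site 2, Site 3, Site 5}: delivery cost 18 + fixed 16 = 34.
Compare {Site 2, Site 5}: delivery cost 25 + fixed 10 = 35.
All other subsets cost ≥ 32. Minimum total cost: 30.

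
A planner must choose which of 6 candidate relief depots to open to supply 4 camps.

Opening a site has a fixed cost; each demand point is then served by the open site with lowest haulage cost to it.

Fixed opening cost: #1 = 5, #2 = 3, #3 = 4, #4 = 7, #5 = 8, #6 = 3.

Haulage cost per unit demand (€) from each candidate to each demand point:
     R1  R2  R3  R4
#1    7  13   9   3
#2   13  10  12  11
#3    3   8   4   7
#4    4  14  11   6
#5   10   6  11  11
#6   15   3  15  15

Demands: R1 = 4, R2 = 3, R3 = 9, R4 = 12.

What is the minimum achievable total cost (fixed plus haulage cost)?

105

Open {#1, #3, #6}: assign each demand point to its cheapest open site.
  R1→#3 4×3=12, R2→#6 3×3=9, R3→#3 9×4=36, R4→#1 12×3=36
  haulage cost 93, fixed 12 → total 105.
Compare {#1, #2, #3, #6}: haulage cost 93 + fixed 15 = 108.
Compare {#1, #3, #4, #6}: haulage cost 93 + fixed 19 = 112.
Compare {#1, #3, #5, #6}: haulage cost 93 + fixed 20 = 113.
All other subsets cost ≥ 108. Minimum total cost: 105.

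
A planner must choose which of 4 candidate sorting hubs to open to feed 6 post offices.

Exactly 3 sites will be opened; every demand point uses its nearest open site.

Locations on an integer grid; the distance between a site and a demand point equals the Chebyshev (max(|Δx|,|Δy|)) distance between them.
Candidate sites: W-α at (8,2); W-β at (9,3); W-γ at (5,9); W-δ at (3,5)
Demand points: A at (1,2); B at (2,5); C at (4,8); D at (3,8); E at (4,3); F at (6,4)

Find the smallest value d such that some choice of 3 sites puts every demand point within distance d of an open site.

Open {W-α, W-β, W-δ}.
  Farthest demand point is A at distance 3 (to W-δ); all others are ≤ 3.
With {W-α, W-γ, W-δ} the worst case is 3.
With {W-β, W-γ, W-δ} the worst case is 3.
No size-3 selection achieves below 3.

3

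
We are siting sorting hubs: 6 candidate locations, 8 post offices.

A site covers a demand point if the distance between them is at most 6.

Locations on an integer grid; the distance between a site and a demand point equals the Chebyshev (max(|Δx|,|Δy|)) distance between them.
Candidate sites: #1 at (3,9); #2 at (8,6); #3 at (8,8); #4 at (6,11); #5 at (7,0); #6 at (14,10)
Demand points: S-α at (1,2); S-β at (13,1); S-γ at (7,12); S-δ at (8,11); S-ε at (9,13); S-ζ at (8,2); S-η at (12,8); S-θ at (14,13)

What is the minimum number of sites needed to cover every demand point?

2

Coverage sets (demand points within 6 of each site):
  #1: {S-γ, S-δ, S-ε}
  #2: {S-β, S-γ, S-δ, S-ζ, S-η}
  #3: {S-γ, S-δ, S-ε, S-ζ, S-η, S-θ}
  #4: {S-γ, S-δ, S-ε, S-η}
  #5: {S-α, S-β, S-ζ}
  #6: {S-δ, S-ε, S-η, S-θ}
No single site covers all 8 demand points.
But {#3, #5} covers everything, so the minimum is 2.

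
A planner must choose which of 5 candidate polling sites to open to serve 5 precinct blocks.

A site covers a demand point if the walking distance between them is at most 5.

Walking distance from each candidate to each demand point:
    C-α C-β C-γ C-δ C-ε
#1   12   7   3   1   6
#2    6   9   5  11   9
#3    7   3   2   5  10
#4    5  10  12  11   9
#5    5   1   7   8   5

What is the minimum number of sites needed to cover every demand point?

Coverage sets (demand points within 5 of each site):
  #1: {C-γ, C-δ}
  #2: {C-γ}
  #3: {C-β, C-γ, C-δ}
  #4: {C-α}
  #5: {C-α, C-β, C-ε}
No single site covers all 5 demand points.
But {#1, #5} covers everything, so the minimum is 2.

2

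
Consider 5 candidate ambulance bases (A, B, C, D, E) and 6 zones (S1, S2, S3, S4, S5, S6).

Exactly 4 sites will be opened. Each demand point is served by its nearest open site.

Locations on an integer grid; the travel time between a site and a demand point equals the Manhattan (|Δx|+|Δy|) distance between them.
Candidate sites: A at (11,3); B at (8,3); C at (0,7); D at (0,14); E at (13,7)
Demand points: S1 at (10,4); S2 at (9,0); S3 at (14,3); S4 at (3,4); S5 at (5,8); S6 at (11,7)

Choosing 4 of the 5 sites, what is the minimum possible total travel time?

Open {A, B, C, E}.
  S1→A 2, S2→B 4, S3→A 3, S4→B 6, S5→C 6, S6→E 2  ⇒ total 23.
Compare {A, C, D, E}: total 24.
Compare {A, B, C, D}: total 25.
No size-4 selection does better; minimum is 23.

23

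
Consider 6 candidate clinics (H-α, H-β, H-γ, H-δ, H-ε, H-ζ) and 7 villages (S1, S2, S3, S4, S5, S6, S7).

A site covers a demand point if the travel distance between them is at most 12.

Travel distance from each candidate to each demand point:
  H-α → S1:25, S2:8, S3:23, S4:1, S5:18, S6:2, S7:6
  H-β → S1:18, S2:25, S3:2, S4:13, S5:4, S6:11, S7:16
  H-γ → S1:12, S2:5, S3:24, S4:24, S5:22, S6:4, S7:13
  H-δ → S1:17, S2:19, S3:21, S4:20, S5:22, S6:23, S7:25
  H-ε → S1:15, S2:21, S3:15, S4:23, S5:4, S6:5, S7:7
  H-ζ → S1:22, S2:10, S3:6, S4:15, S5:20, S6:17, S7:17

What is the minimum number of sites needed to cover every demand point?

Coverage sets (demand points within 12 of each site):
  H-α: {S2, S4, S6, S7}
  H-β: {S3, S5, S6}
  H-γ: {S1, S2, S6}
  H-δ: {}
  H-ε: {S5, S6, S7}
  H-ζ: {S2, S3}
No 2 sites suffice: every size-2 union leaves at least one demand point uncovered.
But {H-α, H-β, H-γ} covers everything, so the minimum is 3.

3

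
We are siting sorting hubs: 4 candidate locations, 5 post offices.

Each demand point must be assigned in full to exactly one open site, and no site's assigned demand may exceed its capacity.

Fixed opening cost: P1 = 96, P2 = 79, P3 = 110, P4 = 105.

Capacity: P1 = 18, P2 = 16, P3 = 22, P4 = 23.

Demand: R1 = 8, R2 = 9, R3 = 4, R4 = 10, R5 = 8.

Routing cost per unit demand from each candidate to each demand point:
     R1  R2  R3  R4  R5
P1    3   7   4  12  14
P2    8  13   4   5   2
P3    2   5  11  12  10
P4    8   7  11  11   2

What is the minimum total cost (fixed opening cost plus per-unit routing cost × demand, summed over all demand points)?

Open {P2, P3, P4}; cheapest assignment that respects the capacities:
  P2 (cap 16, load 14): R3, R4 — cost 4×4 + 10×5 = 66
  P3 (cap 22, load 17): R1, R2 — cost 8×2 + 9×5 = 61
  P4 (cap 23, load 8): R5 — cost 8×2 = 16
  Shipping 143, fixed 294 → total 437.
  Any other capacity-feasible assignment to {P2, P3, P4} ships for at least 143.
Compare {P3, P4}: its best feasible assignment gives total 446.
Compare {P1, P2, P4}: its best feasible assignment gives total 449.
Every other set of open sites that can feasibly serve all demand totals ≥ 446 even under its best assignment. Minimum: 437.

437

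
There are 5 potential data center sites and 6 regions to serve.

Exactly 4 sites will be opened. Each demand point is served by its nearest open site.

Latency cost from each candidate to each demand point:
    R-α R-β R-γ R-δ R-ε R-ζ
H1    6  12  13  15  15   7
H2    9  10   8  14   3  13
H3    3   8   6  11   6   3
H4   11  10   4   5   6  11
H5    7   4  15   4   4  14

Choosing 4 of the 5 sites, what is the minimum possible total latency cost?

21

Open {H2, H3, H4, H5}.
  R-α→H3 3, R-β→H5 4, R-γ→H4 4, R-δ→H5 4, R-ε→H2 3, R-ζ→H3 3  ⇒ total 21.
Compare {H1, H3, H4, H5}: total 22.
Compare {H1, H2, H3, H5}: total 23.
No size-4 selection does better; minimum is 21.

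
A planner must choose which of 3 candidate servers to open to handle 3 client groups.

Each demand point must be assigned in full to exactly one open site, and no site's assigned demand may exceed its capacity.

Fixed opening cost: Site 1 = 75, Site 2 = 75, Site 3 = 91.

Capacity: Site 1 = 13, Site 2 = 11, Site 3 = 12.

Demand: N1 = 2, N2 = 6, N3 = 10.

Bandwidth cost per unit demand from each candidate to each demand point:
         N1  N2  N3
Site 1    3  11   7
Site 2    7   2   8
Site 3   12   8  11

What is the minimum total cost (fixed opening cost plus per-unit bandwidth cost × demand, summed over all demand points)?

Open {Site 1, Site 2}; cheapest assignment that respects the capacities:
  Site 1 (cap 13, load 12): N1, N3 — cost 2×3 + 10×7 = 76
  Site 2 (cap 11, load 6): N2 — cost 6×2 = 12
  Shipping 88, fixed 150 → total 238.
  Any other capacity-feasible assignment to {Site 1, Site 2} ships for at least 88.
Compare {Site 1, Site 3}: its best feasible assignment gives total 290.
Compare {Site 2, Site 3}: its best feasible assignment gives total 302.
Every other set of open sites that can feasibly serve all demand totals ≥ 290 even under its best assignment. Minimum: 238.

238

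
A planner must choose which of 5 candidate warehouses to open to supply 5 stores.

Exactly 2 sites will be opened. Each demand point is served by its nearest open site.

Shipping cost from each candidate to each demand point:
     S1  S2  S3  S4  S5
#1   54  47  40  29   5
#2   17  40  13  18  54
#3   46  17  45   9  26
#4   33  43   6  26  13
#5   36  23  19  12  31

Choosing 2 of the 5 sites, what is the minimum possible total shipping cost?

78

Open {#3, #4}.
  S1→#4 33, S2→#3 17, S3→#4 6, S4→#3 9, S5→#4 13  ⇒ total 78.
Compare {#2, #3}: total 82.
Compare {#4, #5}: total 87.
No size-2 selection does better; minimum is 78.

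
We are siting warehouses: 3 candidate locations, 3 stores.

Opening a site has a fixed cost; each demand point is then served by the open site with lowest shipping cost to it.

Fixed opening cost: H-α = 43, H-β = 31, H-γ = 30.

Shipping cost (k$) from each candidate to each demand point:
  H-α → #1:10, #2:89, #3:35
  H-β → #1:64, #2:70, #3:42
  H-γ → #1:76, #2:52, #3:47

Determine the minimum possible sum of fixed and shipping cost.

170

Open {H-α, H-γ}: assign each demand point to its cheapest open site.
  #1→H-α 10, #2→H-γ 52, #3→H-α 35
  shipping cost 97, fixed 73 → total 170.
Compare {H-α}: shipping cost 134 + fixed 43 = 177.
Compare {H-α, H-β}: shipping cost 115 + fixed 74 = 189.
Compare {H-α, H-β, H-γ}: shipping cost 97 + fixed 104 = 201.
All other subsets cost ≥ 177. Minimum total cost: 170.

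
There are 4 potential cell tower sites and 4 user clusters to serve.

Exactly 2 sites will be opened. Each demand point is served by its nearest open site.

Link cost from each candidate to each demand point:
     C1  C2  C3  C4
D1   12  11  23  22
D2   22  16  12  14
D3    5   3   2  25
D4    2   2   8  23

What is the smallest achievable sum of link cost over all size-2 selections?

Open {D2, D3}.
  C1→D3 5, C2→D3 3, C3→D3 2, C4→D2 14  ⇒ total 24.
Compare {D2, D4}: total 26.
Compare {D3, D4}: total 29.
No size-2 selection does better; minimum is 24.

24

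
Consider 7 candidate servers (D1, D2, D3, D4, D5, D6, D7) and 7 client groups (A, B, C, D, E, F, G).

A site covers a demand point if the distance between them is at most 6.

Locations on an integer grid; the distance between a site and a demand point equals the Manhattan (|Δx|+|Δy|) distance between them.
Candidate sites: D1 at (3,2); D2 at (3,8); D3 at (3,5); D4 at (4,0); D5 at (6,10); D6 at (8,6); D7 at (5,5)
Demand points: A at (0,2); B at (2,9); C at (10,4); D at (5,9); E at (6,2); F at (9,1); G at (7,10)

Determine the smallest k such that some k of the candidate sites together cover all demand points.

Coverage sets (demand points within 6 of each site):
  D1: {A, E}
  D2: {B, D, G}
  D3: {A, B, D, E}
  D4: {A, E, F}
  D5: {B, D, G}
  D6: {C, D, E, F, G}
  D7: {C, D, E}
No single site covers all 7 demand points.
But {D3, D6} covers everything, so the minimum is 2.

2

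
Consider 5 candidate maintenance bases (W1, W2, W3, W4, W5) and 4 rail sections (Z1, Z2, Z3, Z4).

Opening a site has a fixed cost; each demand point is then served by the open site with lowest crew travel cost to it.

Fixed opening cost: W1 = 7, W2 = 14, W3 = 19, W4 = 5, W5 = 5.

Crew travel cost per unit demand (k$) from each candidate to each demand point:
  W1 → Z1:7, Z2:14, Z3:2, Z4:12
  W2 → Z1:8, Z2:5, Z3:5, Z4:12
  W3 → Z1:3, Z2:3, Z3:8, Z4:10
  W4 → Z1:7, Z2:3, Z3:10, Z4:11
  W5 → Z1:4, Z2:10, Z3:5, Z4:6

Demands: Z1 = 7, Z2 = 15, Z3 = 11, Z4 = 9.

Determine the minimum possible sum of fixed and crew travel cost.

Open {W1, W4, W5}: assign each demand point to its cheapest open site.
  Z1→W5 7×4=28, Z2→W4 15×3=45, Z3→W1 11×2=22, Z4→W5 9×6=54
  crew travel cost 149, fixed 17 → total 166.
Compare {W1, W3, W5}: crew travel cost 142 + fixed 31 = 173.
Compare {W1, W3, W4, W5}: crew travel cost 142 + fixed 36 = 178.
Compare {W1, W2, W4, W5}: crew travel cost 149 + fixed 31 = 180.
All other subsets cost ≥ 173. Minimum total cost: 166.

166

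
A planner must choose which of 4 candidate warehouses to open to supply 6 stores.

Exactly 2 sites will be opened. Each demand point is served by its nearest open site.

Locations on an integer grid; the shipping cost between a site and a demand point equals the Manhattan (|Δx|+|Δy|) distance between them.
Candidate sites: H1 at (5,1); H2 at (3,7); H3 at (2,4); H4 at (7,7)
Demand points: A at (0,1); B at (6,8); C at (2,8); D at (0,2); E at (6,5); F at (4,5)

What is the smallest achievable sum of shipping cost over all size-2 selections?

Open {H3, H4}.
  A→H3 5, B→H4 2, C→H3 4, D→H3 4, E→H4 3, F→H3 3  ⇒ total 21.
Compare {H2, H3}: total 23.
Compare {H1, H2}: total 25.
No size-2 selection does better; minimum is 21.

21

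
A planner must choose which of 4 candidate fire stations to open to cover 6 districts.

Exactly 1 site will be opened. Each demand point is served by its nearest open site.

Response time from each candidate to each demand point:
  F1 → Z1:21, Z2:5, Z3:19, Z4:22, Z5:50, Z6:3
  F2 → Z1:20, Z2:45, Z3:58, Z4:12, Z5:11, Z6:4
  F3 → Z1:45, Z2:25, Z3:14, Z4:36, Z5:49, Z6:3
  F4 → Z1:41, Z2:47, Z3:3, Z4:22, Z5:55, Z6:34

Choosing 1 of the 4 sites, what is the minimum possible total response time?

Open {F1}.
  Z1→F1 21, Z2→F1 5, Z3→F1 19, Z4→F1 22, Z5→F1 50, Z6→F1 3  ⇒ total 120.
Compare {F2}: total 150.
Compare {F3}: total 172.
No size-1 selection does better; minimum is 120.

120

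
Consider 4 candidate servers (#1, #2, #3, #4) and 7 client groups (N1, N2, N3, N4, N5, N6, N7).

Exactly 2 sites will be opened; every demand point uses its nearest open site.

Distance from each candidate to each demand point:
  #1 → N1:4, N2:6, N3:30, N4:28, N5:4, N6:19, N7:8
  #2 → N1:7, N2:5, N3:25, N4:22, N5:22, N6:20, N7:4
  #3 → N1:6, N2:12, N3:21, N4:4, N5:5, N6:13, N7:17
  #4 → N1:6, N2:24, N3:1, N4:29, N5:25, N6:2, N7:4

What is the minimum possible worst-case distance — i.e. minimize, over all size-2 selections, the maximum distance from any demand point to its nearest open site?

Open {#3, #4}.
  Farthest demand point is N2 at distance 12 (to #3); all others are ≤ 12.
With {#1, #3} the worst case is 21.
With {#2, #3} the worst case is 21.
No size-2 selection achieves below 12.

12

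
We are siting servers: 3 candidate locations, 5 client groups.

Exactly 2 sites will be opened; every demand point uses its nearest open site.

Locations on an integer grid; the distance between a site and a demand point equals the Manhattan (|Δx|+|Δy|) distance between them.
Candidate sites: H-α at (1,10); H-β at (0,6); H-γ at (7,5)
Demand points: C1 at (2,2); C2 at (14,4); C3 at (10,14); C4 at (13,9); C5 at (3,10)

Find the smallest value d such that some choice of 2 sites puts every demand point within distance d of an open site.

12

Open {H-α, H-γ}.
  Farthest demand point is C3 at distance 12 (to H-γ); all others are ≤ 12.
With {H-β, H-γ} the worst case is 12.
With {H-α, H-β} the worst case is 16.
No size-2 selection achieves below 12.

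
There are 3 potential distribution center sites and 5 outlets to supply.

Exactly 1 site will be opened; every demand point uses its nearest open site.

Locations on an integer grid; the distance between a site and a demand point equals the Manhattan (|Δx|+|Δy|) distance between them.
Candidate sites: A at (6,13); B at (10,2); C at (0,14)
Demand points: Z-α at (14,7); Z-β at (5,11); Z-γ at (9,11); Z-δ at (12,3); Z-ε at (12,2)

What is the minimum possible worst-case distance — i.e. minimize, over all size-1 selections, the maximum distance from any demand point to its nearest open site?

Open {B}.
  Farthest demand point is Z-β at distance 14 (to B); all others are ≤ 14.
With {A} the worst case is 17.
With {C} the worst case is 24.
No size-1 selection achieves below 14.

14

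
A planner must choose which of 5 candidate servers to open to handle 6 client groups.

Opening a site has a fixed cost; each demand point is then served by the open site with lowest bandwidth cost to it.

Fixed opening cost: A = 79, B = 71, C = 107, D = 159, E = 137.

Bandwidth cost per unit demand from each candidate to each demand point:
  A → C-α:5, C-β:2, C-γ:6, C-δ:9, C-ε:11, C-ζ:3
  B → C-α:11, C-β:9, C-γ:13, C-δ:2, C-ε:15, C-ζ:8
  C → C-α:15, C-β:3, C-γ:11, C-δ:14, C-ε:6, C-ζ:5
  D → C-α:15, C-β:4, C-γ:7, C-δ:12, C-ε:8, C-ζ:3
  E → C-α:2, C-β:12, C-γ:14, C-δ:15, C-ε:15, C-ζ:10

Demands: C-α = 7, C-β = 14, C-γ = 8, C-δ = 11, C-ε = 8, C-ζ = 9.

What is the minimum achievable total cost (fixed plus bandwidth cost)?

Open {A, B}: assign each demand point to its cheapest open site.
  C-α→A 7×5=35, C-β→A 14×2=28, C-γ→A 8×6=48, C-δ→B 11×2=22, C-ε→A 8×11=88, C-ζ→A 9×3=27
  bandwidth cost 248, fixed 150 → total 398.
Compare {A}: bandwidth cost 325 + fixed 79 = 404.
Compare {A, B, C}: bandwidth cost 208 + fixed 257 = 465.
Compare {A, C}: bandwidth cost 285 + fixed 186 = 471.
All other subsets cost ≥ 404. Minimum total cost: 398.

398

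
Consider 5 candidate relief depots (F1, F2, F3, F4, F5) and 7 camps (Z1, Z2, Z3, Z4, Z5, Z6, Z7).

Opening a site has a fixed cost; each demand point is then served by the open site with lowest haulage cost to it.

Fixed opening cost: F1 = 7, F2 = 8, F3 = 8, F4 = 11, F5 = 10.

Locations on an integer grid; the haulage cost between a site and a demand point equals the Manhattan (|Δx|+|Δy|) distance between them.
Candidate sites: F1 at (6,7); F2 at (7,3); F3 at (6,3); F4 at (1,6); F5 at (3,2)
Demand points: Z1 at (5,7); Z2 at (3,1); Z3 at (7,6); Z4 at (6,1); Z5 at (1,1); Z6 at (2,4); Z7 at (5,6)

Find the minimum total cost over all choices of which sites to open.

Open {F1, F5}: assign each demand point to its cheapest open site.
  Z1→F1 1, Z2→F5 1, Z3→F1 2, Z4→F5 4, Z5→F5 3, Z6→F5 3, Z7→F1 2
  haulage cost 16, fixed 17 → total 33.
Compare {F1, F3}: haulage cost 24 + fixed 15 = 39.
Compare {F1, F3, F5}: haulage cost 14 + fixed 25 = 39.
Compare {F3}: haulage cost 32 + fixed 8 = 40.
All other subsets cost ≥ 39. Minimum total cost: 33.

33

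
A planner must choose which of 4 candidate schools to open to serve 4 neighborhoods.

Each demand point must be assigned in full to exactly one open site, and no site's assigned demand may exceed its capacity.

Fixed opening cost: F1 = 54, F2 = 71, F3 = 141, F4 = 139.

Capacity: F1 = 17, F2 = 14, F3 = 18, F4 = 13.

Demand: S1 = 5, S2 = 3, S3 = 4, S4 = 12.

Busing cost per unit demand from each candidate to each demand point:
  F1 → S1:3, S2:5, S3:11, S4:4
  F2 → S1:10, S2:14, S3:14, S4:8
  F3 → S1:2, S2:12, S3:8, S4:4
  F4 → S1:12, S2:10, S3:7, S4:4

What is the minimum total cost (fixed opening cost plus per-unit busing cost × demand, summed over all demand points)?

286

Open {F1, F2}; cheapest assignment that respects the capacities:
  F1 (cap 17, load 17): S1, S4 — cost 5×3 + 12×4 = 63
  F2 (cap 14, load 7): S2, S3 — cost 3×14 + 4×14 = 98
  Shipping 161, fixed 125 → total 286.
  Any other capacity-feasible assignment to {F1, F2} ships for at least 161.
Compare {F1, F3}: its best feasible assignment gives total 300.
Compare {F1, F4}: its best feasible assignment gives total 314.
Every other set of open sites that can feasibly serve all demand totals ≥ 300 even under its best assignment. Minimum: 286.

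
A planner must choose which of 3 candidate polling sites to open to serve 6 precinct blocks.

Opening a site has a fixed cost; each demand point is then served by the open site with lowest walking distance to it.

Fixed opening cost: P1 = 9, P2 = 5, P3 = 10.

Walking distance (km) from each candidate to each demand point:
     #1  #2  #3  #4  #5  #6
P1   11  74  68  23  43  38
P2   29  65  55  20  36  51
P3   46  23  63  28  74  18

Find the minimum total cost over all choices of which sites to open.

187

Open {P1, P2, P3}: assign each demand point to its cheapest open site.
  #1→P1 11, #2→P3 23, #3→P2 55, #4→P2 20, #5→P2 36, #6→P3 18
  walking distance 163, fixed 24 → total 187.
Compare {P2, P3}: walking distance 181 + fixed 15 = 196.
Compare {P1, P3}: walking distance 181 + fixed 19 = 200.
Compare {P1, P2}: walking distance 225 + fixed 14 = 239.
All other subsets cost ≥ 196. Minimum total cost: 187.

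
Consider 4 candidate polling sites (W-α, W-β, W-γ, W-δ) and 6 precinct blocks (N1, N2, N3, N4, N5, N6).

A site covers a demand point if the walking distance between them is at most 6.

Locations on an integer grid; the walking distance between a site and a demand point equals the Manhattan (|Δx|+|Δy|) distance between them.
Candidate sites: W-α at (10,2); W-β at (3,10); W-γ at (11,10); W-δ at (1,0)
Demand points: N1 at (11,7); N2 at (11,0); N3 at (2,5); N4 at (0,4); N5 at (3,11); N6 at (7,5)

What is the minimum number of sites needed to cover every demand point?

3

Coverage sets (demand points within 6 of each site):
  W-α: {N1, N2, N6}
  W-β: {N3, N5}
  W-γ: {N1}
  W-δ: {N3, N4}
No 2 sites suffice: every size-2 union leaves at least one demand point uncovered.
But {W-α, W-β, W-δ} covers everything, so the minimum is 3.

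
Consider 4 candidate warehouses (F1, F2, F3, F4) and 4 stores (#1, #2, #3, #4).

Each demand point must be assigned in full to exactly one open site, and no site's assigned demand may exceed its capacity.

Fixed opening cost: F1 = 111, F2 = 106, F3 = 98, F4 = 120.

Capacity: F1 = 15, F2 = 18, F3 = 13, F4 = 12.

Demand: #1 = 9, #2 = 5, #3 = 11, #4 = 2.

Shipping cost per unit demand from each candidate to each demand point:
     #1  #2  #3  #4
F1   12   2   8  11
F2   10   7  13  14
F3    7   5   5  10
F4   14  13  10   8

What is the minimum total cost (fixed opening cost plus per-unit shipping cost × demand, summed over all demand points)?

402

Open {F1, F3}; cheapest assignment that respects the capacities:
  F1 (cap 15, load 14): #1, #2 — cost 9×12 + 5×2 = 118
  F3 (cap 13, load 13): #3, #4 — cost 11×5 + 2×10 = 75
  Shipping 193, fixed 209 → total 402.
  Any other capacity-feasible assignment to {F1, F3} ships for at least 193.
Compare {F2, F3}: its best feasible assignment gives total 404.
Compare {F1, F2}: its best feasible assignment gives total 452.
Every other set of open sites that can feasibly serve all demand totals ≥ 404 even under its best assignment. Minimum: 402.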